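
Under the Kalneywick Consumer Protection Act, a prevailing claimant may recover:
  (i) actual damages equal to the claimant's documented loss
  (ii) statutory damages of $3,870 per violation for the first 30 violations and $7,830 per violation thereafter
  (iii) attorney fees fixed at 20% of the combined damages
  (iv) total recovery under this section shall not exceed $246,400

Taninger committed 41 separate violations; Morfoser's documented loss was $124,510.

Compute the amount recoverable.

First 30 violations: 30 × $3,870 = $116,100
Remaining violations: (41 − 30) × $7,830 = $86,130
Statutory damages: $116,100 + $86,130 = $202,230
Combined damages: $124,510 + $202,230 = $326,740
Attorney fees: 20% of $326,740 = $65,348
Total before cap: $326,740 + $65,348 = $392,088
Cap at $246,400: $392,088 exceeds the cap → $246,400

$246,400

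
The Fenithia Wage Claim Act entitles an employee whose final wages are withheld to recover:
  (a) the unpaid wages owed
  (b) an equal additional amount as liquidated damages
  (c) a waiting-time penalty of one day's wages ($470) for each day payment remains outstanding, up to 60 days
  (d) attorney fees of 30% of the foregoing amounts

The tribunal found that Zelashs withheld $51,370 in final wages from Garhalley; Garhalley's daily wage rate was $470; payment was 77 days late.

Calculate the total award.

Total award: $170,222

Liquidated damages (equal amount): $51,370
Penalty days: min(77, 60) = 60
Waiting-time penalty: 60 × $470 = $28,200
Subtotal: $51,370 + $51,370 + $28,200 = $130,940
Attorney fees: 30% of $130,940 = $39,282
Total award: $130,940 + $39,282 = $170,222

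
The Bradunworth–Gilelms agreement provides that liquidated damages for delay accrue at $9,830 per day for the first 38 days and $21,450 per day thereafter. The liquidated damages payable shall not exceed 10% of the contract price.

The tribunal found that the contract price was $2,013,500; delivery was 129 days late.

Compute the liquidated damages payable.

First 38 days: 38 × $9,830 = $373,540
Remaining days: (129 − 38) × $21,450 = $1,951,950
Accrued per-day damages: $373,540 + $1,951,950 = $2,325,490
Cap: 10% of $2,013,500 = $201,350
Cap at $201,350: $2,325,490 exceeds the cap → $201,350

Liquidated damages: $201,350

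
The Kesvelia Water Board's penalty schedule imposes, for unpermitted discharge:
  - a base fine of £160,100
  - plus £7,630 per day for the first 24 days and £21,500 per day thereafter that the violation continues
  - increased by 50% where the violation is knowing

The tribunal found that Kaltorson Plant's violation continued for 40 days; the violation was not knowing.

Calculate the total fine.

£687,220

First 24 days: 24 × £7,630 = £183,120
Remaining days: (40 − 24) × £21,500 = £344,000
Per-day component: £183,120 + £344,000 = £527,120
Base plus per-day: £160,100 + £527,120 = £687,220
The violation was not knowing: no 50% increase.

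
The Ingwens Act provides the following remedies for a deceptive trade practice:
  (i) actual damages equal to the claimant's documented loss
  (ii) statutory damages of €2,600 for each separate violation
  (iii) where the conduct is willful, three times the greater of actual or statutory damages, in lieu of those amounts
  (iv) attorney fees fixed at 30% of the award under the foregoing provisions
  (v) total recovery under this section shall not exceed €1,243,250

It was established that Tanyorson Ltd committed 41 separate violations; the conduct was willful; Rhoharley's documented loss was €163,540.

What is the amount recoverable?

Statutory damages: 41 × €2,600 = €106,600
Greater of actual damages (€163,540) or statutory damages (€106,600): €163,540
Trebled: 3 × €163,540 = €490,620
Attorney fees: 30% of €490,620 = €147,186
Total before cap: €490,620 + €147,186 = €637,806
Cap at €1,243,250: €637,806 is within the cap, no reduction.

€637,806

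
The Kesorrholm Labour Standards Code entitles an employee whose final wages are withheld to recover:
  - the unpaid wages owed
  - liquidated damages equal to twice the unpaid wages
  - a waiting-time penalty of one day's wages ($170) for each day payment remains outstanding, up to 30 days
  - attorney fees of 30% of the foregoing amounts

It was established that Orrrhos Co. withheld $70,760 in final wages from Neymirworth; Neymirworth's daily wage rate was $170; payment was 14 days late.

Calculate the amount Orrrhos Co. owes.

$279,058

Doubled: 2 × $70,760 = $141,520
Penalty days: min(14, 30) = 14
Waiting-time penalty: 14 × $170 = $2,380
Subtotal: $70,760 + $141,520 + $2,380 = $214,660
Attorney fees: 30% of $214,660 = $64,398
Total award: $214,660 + $64,398 = $279,058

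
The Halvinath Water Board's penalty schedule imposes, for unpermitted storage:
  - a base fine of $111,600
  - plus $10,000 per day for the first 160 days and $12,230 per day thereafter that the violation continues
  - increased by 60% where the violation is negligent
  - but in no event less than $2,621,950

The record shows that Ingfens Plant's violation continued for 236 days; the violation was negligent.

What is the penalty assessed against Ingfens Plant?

First 160 days: 160 × $10,000 = $1,600,000
Remaining days: (236 − 160) × $12,230 = $929,480
Per-day component: $1,600,000 + $929,480 = $2,529,480
Base plus per-day: $111,600 + $2,529,480 = $2,641,080
Enhancement: 60% of $2,641,080 = $1,584,648
Enhanced fine: $2,641,080 + $1,584,648 = $4,225,728
Minimum $2,621,950: $4,225,728 meets the minimum, no increase.

$4,225,728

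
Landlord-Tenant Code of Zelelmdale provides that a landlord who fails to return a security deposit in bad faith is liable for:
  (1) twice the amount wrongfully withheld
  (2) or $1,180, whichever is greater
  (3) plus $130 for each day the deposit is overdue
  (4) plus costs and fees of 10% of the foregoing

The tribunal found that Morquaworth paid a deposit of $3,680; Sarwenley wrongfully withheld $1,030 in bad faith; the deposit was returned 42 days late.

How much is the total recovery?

$8,272

Doubled: 2 × $1,030 = $2,060
Minimum $1,180: $2,060 meets the minimum, no increase.
Late-return penalty: 42 × $130 = $5,460
Damages plus late penalty: $2,060 + $5,460 = $7,520
Costs and fees: 10% of $7,520 = $752
Total recovery: $7,520 + $752 = $8,272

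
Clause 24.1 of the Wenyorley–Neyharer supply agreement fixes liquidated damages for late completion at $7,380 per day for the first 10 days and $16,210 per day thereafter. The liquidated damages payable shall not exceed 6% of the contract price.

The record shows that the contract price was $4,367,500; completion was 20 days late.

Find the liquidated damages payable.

$235,900

First 10 days: 10 × $7,380 = $73,800
Remaining days: (20 − 10) × $16,210 = $162,100
Accrued per-day damages: $73,800 + $162,100 = $235,900
Cap: 6% of $4,367,500 = $262,050
Cap at $262,050: $235,900 is within the cap, no reduction.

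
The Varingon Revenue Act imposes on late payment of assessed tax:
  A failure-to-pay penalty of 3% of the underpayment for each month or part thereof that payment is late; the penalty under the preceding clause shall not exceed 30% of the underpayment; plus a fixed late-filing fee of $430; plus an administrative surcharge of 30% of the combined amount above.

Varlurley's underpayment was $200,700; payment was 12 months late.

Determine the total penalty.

$78,832

Accrued rate: 3% × 12 = 36%, capped at 30% → 30%
Failure-to-pay penalty: 30% of $200,700 = $60,210
Penalty before surcharge: $60,210 + $430 = $60,640
Administrative surcharge: 30% of $60,640 = $18,192
Total penalty: $60,640 + $18,192 = $78,832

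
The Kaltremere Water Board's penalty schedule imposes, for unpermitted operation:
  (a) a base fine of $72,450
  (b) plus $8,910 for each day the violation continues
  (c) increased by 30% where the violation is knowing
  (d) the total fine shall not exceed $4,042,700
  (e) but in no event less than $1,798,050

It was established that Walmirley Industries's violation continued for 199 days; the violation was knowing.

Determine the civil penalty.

Civil penalty: $2,399,202

Per-day component: 199 × $8,910 = $1,773,090
Base plus per-day: $72,450 + $1,773,090 = $1,845,540
Enhancement: 30% of $1,845,540 = $553,662
Enhanced fine: $1,845,540 + $553,662 = $2,399,202
Cap at $4,042,700: $2,399,202 is within the cap, no reduction.
Minimum $1,798,050: $2,399,202 meets the minimum, no increase.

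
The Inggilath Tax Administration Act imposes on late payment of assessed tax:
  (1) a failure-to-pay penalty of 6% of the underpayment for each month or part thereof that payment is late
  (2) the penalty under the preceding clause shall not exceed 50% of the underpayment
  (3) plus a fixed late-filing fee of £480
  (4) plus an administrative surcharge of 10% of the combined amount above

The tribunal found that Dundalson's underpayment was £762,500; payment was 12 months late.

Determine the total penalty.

£419,903

Accrued rate: 6% × 12 = 72%, capped at 50% → 50%
Failure-to-pay penalty: 50% of £762,500 = £381,250
Penalty before surcharge: £381,250 + £480 = £381,730
Administrative surcharge: 10% of £381,730 = £38,173
Total penalty: £381,730 + £38,173 = £419,903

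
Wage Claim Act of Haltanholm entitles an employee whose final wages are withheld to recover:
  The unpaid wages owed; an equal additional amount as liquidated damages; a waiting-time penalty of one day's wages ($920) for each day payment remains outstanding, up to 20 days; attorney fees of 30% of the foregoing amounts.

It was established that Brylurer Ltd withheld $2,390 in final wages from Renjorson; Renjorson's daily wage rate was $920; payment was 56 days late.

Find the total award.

$30,134

Liquidated damages (equal amount): $2,390
Penalty days: min(56, 20) = 20
Waiting-time penalty: 20 × $920 = $18,400
Subtotal: $2,390 + $2,390 + $18,400 = $23,180
Attorney fees: 30% of $23,180 = $6,954
Total award: $23,180 + $6,954 = $30,134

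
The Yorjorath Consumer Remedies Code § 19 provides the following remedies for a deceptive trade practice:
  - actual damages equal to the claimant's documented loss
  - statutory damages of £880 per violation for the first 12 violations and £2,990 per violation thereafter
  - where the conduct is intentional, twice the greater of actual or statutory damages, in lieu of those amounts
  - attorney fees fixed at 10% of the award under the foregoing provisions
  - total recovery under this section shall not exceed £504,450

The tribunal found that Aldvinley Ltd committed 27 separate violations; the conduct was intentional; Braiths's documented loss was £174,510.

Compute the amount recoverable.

First 12 violations: 12 × £880 = £10,560
Remaining violations: (27 − 12) × £2,990 = £44,850
Statutory damages: £10,560 + £44,850 = £55,410
Greater of actual damages (£174,510) or statutory damages (£55,410): £174,510
Doubled: 2 × £174,510 = £349,020
Attorney fees: 10% of £349,020 = £34,902
Total before cap: £349,020 + £34,902 = £383,922
Cap at £504,450: £383,922 is within the cap, no reduction.

£383,922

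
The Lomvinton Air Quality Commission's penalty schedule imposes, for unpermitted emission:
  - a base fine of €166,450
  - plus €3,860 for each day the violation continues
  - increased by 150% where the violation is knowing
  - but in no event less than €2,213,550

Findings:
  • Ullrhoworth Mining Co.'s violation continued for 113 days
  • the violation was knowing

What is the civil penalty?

Civil penalty: €2,213,550

Per-day component: 113 × €3,860 = €436,180
Base plus per-day: €166,450 + €436,180 = €602,630
Enhancement: 150% of €602,630 = €903,945
Enhanced fine: €602,630 + €903,945 = €1,506,575
Minimum €2,213,550: €1,506,575 is below the minimum → €2,213,550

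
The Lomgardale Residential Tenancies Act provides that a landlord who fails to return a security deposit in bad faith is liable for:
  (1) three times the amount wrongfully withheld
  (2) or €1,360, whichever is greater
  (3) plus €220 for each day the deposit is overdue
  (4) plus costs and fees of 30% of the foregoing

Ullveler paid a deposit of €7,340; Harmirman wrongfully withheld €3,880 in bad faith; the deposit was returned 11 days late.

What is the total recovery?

Trebled: 3 × €3,880 = €11,640
Minimum €1,360: €11,640 meets the minimum, no increase.
Late-return penalty: 11 × €220 = €2,420
Damages plus late penalty: €11,640 + €2,420 = €14,060
Costs and fees: 30% of €14,060 = €4,218
Total recovery: €14,060 + €4,218 = €18,278

€18,278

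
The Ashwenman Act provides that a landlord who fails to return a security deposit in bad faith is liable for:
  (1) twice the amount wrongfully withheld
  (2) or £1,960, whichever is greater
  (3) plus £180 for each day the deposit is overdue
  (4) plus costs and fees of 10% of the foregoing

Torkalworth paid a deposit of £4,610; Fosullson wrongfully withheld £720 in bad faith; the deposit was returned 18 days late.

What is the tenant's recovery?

£5,720

Doubled: 2 × £720 = £1,440
Minimum £1,960: £1,440 is below the minimum → £1,960
Late-return penalty: 18 × £180 = £3,240
Damages plus late penalty: £1,960 + £3,240 = £5,200
Costs and fees: 10% of £5,200 = £520
Total recovery: £5,200 + £520 = £5,720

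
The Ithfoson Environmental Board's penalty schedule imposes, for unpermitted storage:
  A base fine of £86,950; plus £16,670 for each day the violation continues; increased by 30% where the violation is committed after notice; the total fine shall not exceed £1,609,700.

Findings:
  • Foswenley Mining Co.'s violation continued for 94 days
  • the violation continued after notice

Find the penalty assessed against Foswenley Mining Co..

£1,609,700

Per-day component: 94 × £16,670 = £1,566,980
Base plus per-day: £86,950 + £1,566,980 = £1,653,930
Enhancement: 30% of £1,653,930 = £496,179
Enhanced fine: £1,653,930 + £496,179 = £2,150,109
Cap at £1,609,700: £2,150,109 exceeds the cap → £1,609,700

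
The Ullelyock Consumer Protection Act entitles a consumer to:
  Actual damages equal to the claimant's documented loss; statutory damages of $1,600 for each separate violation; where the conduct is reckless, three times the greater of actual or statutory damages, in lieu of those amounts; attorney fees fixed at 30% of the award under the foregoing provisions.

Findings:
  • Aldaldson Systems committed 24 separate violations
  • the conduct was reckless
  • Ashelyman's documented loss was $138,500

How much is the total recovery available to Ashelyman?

Statutory damages: 24 × $1,600 = $38,400
Greater of actual damages ($138,500) or statutory damages ($38,400): $138,500
Trebled: 3 × $138,500 = $415,500
Attorney fees: 30% of $415,500 = $124,650
Total recovery: $415,500 + $124,650 = $540,150

$540,150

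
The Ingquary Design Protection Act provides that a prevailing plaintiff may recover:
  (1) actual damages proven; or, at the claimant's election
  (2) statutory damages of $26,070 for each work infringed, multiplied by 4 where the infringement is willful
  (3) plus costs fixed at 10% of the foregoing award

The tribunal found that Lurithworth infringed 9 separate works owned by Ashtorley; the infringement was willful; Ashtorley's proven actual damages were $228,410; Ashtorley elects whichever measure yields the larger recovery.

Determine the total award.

$1,032,372

Statutory damages: 9 × $26,070 = $234,630
Multiplied by 4: 4 × $234,630 = $938,520
Greater of actual damages ($228,410) or enhanced statutory damages ($938,520): $938,520
Costs: 10% of $938,520 = $93,852
Award plus costs: $938,520 + $93,852 = $1,032,372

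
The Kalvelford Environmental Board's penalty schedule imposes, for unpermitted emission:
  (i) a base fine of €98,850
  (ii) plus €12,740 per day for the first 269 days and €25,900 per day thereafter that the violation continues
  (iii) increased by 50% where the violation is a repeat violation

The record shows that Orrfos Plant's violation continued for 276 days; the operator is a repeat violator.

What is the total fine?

€5,560,815

First 269 days: 269 × €12,740 = €3,427,060
Remaining days: (276 − 269) × €25,900 = €181,300
Per-day component: €3,427,060 + €181,300 = €3,608,360
Base plus per-day: €98,850 + €3,608,360 = €3,707,210
Enhancement: 50% of €3,707,210 = €1,853,605
Enhanced fine: €3,707,210 + €1,853,605 = €5,560,815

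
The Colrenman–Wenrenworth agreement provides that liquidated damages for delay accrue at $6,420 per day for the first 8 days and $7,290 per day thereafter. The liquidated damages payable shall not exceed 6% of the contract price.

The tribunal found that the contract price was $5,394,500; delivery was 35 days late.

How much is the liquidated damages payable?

$248,190

First 8 days: 8 × $6,420 = $51,360
Remaining days: (35 − 8) × $7,290 = $196,830
Accrued per-day damages: $51,360 + $196,830 = $248,190
Cap: 6% of $5,394,500 = $323,670
Cap at $323,670: $248,190 is within the cap, no reduction.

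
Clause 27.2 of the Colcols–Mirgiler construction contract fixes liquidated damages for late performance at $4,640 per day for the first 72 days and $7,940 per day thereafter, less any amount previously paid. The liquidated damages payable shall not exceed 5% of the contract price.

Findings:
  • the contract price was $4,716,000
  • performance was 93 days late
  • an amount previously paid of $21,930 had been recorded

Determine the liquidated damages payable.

Liquidated damages: $235,800

First 72 days: 72 × $4,640 = $334,080
Remaining days: (93 − 72) × $7,940 = $166,740
Accrued per-day damages: $334,080 + $166,740 = $500,820
Less amount previously paid: $500,820 − $21,930 = $478,890
Cap: 5% of $4,716,000 = $235,800
Cap at $235,800: $478,890 exceeds the cap → $235,800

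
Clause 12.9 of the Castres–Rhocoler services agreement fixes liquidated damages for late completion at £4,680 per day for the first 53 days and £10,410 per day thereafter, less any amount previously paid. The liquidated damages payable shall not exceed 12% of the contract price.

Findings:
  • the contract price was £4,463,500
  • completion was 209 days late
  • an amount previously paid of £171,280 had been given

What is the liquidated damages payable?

First 53 days: 53 × £4,680 = £248,040
Remaining days: (209 − 53) × £10,410 = £1,623,960
Accrued per-day damages: £248,040 + £1,623,960 = £1,872,000
Less amount previously paid: £1,872,000 − £171,280 = £1,700,720
Cap: 12% of £4,463,500 = £535,620
Cap at £535,620: £1,700,720 exceeds the cap → £535,620

£535,620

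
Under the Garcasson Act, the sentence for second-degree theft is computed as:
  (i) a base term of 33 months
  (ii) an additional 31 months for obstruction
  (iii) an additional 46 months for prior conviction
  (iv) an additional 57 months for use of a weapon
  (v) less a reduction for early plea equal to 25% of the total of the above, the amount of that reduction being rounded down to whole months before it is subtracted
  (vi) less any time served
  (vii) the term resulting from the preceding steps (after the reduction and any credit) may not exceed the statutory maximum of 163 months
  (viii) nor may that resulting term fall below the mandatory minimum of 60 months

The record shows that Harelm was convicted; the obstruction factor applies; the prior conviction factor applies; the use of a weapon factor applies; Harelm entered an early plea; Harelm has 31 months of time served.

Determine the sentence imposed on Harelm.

Sentence: 95 months

Obstruction enhancement: +31 months
Prior conviction enhancement: +46 months
Use of a weapon enhancement: +57 months
Adjusted term: 33 months + 31 months + 46 months + 57 months = 167 months
Early plea reduction: 25% of 167 months = 41 months (rounded down)
After reduction: 167 − 41 = 126 months
Less time served: 126 months − 31 months = 95 months
Cap at 163 months: 95 months is within the cap, no reduction.
Minimum 60 months: 95 months meets the minimum, no increase.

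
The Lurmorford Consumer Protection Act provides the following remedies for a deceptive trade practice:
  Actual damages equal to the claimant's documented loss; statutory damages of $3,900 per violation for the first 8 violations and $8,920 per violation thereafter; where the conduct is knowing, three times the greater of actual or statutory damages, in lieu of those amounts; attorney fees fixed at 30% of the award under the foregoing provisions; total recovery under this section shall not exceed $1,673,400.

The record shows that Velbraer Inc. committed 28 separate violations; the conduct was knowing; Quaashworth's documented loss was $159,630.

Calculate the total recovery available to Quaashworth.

First 8 violations: 8 × $3,900 = $31,200
Remaining violations: (28 − 8) × $8,920 = $178,400
Statutory damages: $31,200 + $178,400 = $209,600
Greater of actual damages ($159,630) or statutory damages ($209,600): $209,600
Trebled: 3 × $209,600 = $628,800
Attorney fees: 30% of $628,800 = $188,640
Total before cap: $628,800 + $188,640 = $817,440
Cap at $1,673,400: $817,440 is within the cap, no reduction.

Total recovery: $817,440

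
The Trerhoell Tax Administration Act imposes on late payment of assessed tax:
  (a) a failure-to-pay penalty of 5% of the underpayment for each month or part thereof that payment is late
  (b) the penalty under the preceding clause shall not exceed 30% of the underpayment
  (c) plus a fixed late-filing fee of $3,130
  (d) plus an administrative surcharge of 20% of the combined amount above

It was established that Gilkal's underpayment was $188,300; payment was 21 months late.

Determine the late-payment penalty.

Accrued rate: 5% × 21 = 105%, capped at 30% → 30%
Failure-to-pay penalty: 30% of $188,300 = $56,490
Penalty before surcharge: $56,490 + $3,130 = $59,620
Administrative surcharge: 20% of $59,620 = $11,924
Total penalty: $59,620 + $11,924 = $71,544

$71,544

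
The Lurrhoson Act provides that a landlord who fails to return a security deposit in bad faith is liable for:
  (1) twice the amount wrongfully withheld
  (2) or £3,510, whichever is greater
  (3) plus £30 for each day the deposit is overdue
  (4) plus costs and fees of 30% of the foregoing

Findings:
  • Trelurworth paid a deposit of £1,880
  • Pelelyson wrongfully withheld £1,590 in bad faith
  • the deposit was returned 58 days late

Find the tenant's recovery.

£6,825

Doubled: 2 × £1,590 = £3,180
Minimum £3,510: £3,180 is below the minimum → £3,510
Late-return penalty: 58 × £30 = £1,740
Damages plus late penalty: £3,510 + £1,740 = £5,250
Costs and fees: 30% of £5,250 = £1,575
Total recovery: £5,250 + £1,575 = £6,825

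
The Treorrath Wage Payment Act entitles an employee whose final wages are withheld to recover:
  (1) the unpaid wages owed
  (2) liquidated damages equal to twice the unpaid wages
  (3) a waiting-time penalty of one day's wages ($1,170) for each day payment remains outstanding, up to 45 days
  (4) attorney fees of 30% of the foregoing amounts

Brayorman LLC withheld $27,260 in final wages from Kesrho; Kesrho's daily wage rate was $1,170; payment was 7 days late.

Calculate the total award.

Doubled: 2 × $27,260 = $54,520
Penalty days: min(7, 45) = 7
Waiting-time penalty: 7 × $1,170 = $8,190
Subtotal: $27,260 + $54,520 + $8,190 = $89,970
Attorney fees: 30% of $89,970 = $26,991
Total award: $89,970 + $26,991 = $116,961

$116,961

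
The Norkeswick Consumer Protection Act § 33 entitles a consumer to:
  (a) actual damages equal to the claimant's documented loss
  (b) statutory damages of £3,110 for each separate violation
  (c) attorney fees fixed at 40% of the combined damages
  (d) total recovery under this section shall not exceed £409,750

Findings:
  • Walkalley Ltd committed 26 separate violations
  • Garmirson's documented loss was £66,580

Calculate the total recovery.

Statutory damages: 26 × £3,110 = £80,860
Combined damages: £66,580 + £80,860 = £147,440
Attorney fees: 40% of £147,440 = £58,976
Total before cap: £147,440 + £58,976 = £206,416
Cap at £409,750: £206,416 is within the cap, no reduction.

£206,416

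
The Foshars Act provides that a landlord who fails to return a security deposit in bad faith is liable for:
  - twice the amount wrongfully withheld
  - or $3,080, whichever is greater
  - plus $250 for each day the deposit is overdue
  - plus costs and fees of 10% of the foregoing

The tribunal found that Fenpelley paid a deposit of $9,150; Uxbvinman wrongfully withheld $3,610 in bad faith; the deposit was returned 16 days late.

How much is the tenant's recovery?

$12,342

Doubled: 2 × $3,610 = $7,220
Minimum $3,080: $7,220 meets the minimum, no increase.
Late-return penalty: 16 × $250 = $4,000
Damages plus late penalty: $7,220 + $4,000 = $11,220
Costs and fees: 10% of $11,220 = $1,122
Total recovery: $11,220 + $1,122 = $12,342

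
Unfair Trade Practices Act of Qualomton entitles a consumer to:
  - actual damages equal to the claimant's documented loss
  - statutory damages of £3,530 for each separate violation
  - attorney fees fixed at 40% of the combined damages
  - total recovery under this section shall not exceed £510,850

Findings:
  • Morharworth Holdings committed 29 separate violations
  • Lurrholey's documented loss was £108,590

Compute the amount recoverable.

Statutory damages: 29 × £3,530 = £102,370
Combined damages: £108,590 + £102,370 = £210,960
Attorney fees: 40% of £210,960 = £84,384
Total before cap: £210,960 + £84,384 = £295,344
Cap at £510,850: £295,344 is within the cap, no reduction.

£295,344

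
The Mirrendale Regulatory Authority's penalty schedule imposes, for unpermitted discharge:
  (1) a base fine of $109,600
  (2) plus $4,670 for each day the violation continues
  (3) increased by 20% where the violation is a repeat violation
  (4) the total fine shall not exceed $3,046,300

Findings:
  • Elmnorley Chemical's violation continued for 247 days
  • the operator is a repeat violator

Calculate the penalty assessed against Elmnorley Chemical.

$1,515,708

Per-day component: 247 × $4,670 = $1,153,490
Base plus per-day: $109,600 + $1,153,490 = $1,263,090
Enhancement: 20% of $1,263,090 = $252,618
Enhanced fine: $1,263,090 + $252,618 = $1,515,708
Cap at $3,046,300: $1,515,708 is within the cap, no reduction.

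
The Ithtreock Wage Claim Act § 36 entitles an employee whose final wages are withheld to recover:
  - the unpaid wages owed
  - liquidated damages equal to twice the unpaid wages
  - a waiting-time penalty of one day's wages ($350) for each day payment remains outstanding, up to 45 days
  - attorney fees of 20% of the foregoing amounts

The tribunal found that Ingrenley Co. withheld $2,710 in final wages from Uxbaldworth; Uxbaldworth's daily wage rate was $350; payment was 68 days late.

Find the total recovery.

Doubled: 2 × $2,710 = $5,420
Penalty days: min(68, 45) = 45
Waiting-time penalty: 45 × $350 = $15,750
Subtotal: $2,710 + $5,420 + $15,750 = $23,880
Attorney fees: 20% of $23,880 = $4,776
Total award: $23,880 + $4,776 = $28,656

$28,656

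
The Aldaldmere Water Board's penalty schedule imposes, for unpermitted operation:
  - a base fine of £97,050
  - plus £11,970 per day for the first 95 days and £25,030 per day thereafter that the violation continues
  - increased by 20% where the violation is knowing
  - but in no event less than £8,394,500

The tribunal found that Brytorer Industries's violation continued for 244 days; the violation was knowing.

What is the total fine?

First 95 days: 95 × £11,970 = £1,137,150
Remaining days: (244 − 95) × £25,030 = £3,729,470
Per-day component: £1,137,150 + £3,729,470 = £4,866,620
Base plus per-day: £97,050 + £4,866,620 = £4,963,670
Enhancement: 20% of £4,963,670 = £992,734
Enhanced fine: £4,963,670 + £992,734 = £5,956,404
Minimum £8,394,500: £5,956,404 is below the minimum → £8,394,500

£8,394,500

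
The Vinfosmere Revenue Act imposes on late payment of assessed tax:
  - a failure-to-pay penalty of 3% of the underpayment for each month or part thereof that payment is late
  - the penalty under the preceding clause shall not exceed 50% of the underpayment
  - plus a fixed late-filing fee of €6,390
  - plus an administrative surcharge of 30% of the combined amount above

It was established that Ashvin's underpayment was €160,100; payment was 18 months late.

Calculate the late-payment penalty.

€112,372

Accrued rate: 3% × 18 = 54%, capped at 50% → 50%
Failure-to-pay penalty: 50% of €160,100 = €80,050
Penalty before surcharge: €80,050 + €6,390 = €86,440
Administrative surcharge: 30% of €86,440 = €25,932
Total penalty: €86,440 + €25,932 = €112,372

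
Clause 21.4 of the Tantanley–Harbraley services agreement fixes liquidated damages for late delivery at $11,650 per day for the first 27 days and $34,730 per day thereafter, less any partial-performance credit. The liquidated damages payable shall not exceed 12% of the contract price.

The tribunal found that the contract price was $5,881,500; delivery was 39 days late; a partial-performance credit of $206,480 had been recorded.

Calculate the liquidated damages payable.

First 27 days: 27 × $11,650 = $314,550
Remaining days: (39 − 27) × $34,730 = $416,760
Accrued per-day damages: $314,550 + $416,760 = $731,310
Less partial-performance credit: $731,310 − $206,480 = $524,830
Cap: 12% of $5,881,500 = $705,780
Cap at $705,780: $524,830 is within the cap, no reduction.

$524,830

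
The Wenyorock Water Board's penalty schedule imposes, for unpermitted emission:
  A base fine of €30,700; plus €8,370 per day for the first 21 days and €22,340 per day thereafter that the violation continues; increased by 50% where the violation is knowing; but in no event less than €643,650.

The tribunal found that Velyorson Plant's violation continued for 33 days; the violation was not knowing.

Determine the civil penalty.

First 21 days: 21 × €8,370 = €175,770
Remaining days: (33 − 21) × €22,340 = €268,080
Per-day component: €175,770 + €268,080 = €443,850
Base plus per-day: €30,700 + €443,850 = €474,550
The violation was not knowing: no 50% increase.
Minimum €643,650: €474,550 is below the minimum → €643,650

€643,650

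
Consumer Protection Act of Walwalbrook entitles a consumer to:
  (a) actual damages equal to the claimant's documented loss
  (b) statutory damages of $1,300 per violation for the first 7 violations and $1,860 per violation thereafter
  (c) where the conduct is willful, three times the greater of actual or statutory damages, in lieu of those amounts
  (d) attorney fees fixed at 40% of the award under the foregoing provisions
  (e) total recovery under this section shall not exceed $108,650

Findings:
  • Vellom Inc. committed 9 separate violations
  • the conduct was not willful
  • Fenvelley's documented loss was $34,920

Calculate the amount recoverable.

First 7 violations: 7 × $1,300 = $9,100
Remaining violations: (9 − 7) × $1,860 = $3,720
Statutory damages: $9,100 + $3,720 = $12,820
Conduct not willful: the in-lieu enhancement does not apply.
Actual plus statutory damages: $34,920 + $12,820 = $47,740
Attorney fees: 40% of $47,740 = $19,096
Total before cap: $47,740 + $19,096 = $66,836
Cap at $108,650: $66,836 is within the cap, no reduction.

$66,836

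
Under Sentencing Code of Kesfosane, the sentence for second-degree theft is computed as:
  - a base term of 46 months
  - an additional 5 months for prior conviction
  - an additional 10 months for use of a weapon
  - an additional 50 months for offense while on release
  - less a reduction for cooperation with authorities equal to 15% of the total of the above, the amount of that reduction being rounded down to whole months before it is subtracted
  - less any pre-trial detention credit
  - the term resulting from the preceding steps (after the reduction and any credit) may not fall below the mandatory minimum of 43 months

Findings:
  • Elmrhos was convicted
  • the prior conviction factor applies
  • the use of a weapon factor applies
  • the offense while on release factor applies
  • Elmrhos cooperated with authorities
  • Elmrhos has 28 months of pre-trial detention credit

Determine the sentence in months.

67 months

Prior conviction enhancement: +5 months
Use of a weapon enhancement: +10 months
Offense while on release enhancement: +50 months
Adjusted term: 46 months + 5 months + 10 months + 50 months = 111 months
Cooperation with authorities reduction: 15% of 111 months = 16 months (rounded down)
After reduction: 111 − 16 = 95 months
Less pre-trial detention credit: 95 months − 28 months = 67 months
Minimum 43 months: 67 months meets the minimum, no increase.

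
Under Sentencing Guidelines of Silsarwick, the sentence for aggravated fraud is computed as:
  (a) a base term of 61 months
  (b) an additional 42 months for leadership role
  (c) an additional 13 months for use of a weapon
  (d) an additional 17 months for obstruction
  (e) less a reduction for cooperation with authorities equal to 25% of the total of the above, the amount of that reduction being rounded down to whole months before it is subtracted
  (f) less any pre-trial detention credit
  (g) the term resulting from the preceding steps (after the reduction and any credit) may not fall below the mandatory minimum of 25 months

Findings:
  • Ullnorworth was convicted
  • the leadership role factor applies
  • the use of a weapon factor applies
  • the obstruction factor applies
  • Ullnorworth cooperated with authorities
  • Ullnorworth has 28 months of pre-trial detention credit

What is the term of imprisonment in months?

Leadership role enhancement: +42 months
Use of a weapon enhancement: +13 months
Obstruction enhancement: +17 months
Adjusted term: 61 months + 42 months + 13 months + 17 months = 133 months
Cooperation with authorities reduction: 25% of 133 months = 33 months (rounded down)
After reduction: 133 − 33 = 100 months
Less pre-trial detention credit: 100 months − 28 months = 72 months
Minimum 25 months: 72 months meets the minimum, no increase.

72 months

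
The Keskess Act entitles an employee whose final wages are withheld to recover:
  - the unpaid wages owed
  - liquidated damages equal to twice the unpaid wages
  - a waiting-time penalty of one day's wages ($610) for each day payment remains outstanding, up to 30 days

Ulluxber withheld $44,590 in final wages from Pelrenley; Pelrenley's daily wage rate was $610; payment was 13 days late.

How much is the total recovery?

$141,700

Doubled: 2 × $44,590 = $89,180
Penalty days: min(13, 30) = 13
Waiting-time penalty: 13 × $610 = $7,930
Total award: $44,590 + $89,180 + $7,930 = $141,700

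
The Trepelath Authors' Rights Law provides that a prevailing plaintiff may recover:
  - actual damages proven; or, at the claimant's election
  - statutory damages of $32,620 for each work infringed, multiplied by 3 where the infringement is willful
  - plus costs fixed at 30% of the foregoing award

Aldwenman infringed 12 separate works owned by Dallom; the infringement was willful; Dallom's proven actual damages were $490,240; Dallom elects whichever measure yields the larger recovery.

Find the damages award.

$1,526,616

Statutory damages: 12 × $32,620 = $391,440
Trebled: 3 × $391,440 = $1,174,320
Greater of actual damages ($490,240) or enhanced statutory damages ($1,174,320): $1,174,320
Costs: 30% of $1,174,320 = $352,296
Award plus costs: $1,174,320 + $352,296 = $1,526,616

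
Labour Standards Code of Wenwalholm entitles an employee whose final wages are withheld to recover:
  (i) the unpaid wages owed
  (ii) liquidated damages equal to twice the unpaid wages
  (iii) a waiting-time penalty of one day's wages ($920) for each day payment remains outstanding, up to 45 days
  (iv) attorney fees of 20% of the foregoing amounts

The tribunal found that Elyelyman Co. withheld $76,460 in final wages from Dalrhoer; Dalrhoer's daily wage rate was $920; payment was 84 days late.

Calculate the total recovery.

Total award: $324,936

Doubled: 2 × $76,460 = $152,920
Penalty days: min(84, 45) = 45
Waiting-time penalty: 45 × $920 = $41,400
Subtotal: $76,460 + $152,920 + $41,400 = $270,780
Attorney fees: 20% of $270,780 = $54,156
Total award: $270,780 + $54,156 = $324,936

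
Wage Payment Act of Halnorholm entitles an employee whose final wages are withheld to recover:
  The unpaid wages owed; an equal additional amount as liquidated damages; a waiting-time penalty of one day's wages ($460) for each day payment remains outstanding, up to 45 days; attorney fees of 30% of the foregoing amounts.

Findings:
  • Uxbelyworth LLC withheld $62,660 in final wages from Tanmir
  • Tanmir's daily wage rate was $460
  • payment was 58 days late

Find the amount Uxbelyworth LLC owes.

$189,826

Liquidated damages (equal amount): $62,660
Penalty days: min(58, 45) = 45
Waiting-time penalty: 45 × $460 = $20,700
Subtotal: $62,660 + $62,660 + $20,700 = $146,020
Attorney fees: 30% of $146,020 = $43,806
Total award: $146,020 + $43,806 = $189,826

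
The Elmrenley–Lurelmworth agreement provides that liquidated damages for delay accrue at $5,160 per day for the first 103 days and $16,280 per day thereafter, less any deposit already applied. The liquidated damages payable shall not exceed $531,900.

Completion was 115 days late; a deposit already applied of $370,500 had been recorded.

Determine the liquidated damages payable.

First 103 days: 103 × $5,160 = $531,480
Remaining days: (115 − 103) × $16,280 = $195,360
Accrued per-day damages: $531,480 + $195,360 = $726,840
Less deposit already applied: $726,840 − $370,500 = $356,340
Cap at $531,900: $356,340 is within the cap, no reduction.

$356,340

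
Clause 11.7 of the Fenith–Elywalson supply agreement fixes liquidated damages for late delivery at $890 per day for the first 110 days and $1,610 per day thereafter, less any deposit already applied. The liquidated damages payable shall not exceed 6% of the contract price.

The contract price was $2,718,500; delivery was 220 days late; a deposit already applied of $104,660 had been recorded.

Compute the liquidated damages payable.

First 110 days: 110 × $890 = $97,900
Remaining days: (220 − 110) × $1,610 = $177,100
Accrued per-day damages: $97,900 + $177,100 = $275,000
Less deposit already applied: $275,000 − $104,660 = $170,340
Cap: 6% of $2,718,500 = $163,110
Cap at $163,110: $170,340 exceeds the cap → $163,110

$163,110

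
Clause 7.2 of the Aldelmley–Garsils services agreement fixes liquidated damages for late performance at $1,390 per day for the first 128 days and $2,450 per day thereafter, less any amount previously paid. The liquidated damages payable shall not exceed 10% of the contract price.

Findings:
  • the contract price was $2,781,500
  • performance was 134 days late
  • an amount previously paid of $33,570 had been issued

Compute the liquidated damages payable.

First 128 days: 128 × $1,390 = $177,920
Remaining days: (134 − 128) × $2,450 = $14,700
Accrued per-day damages: $177,920 + $14,700 = $192,620
Less amount previously paid: $192,620 − $33,570 = $159,050
Cap: 10% of $2,781,500 = $278,150
Cap at $278,150: $159,050 is within the cap, no reduction.

Liquidated damages: $159,050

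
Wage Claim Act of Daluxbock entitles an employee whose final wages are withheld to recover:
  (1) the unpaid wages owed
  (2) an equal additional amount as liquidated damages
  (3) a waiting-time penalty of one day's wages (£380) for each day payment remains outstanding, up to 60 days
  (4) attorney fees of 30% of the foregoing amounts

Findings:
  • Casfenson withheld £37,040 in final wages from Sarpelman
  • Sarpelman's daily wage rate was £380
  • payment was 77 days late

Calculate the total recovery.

Liquidated damages (equal amount): £37,040
Penalty days: min(77, 60) = 60
Waiting-time penalty: 60 × £380 = £22,800
Subtotal: £37,040 + £37,040 + £22,800 = £96,880
Attorney fees: 30% of £96,880 = £29,064
Total award: £96,880 + £29,064 = £125,944

£125,944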